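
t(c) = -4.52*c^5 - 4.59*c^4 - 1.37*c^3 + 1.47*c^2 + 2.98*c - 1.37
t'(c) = -22.6*c^4 - 18.36*c^3 - 4.11*c^2 + 2.94*c + 2.98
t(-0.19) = -1.88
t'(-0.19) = 2.37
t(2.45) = -569.77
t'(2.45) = -1098.77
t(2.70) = -902.08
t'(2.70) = -1581.48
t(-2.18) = 132.19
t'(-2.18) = -343.18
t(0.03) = -1.28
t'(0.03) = 3.06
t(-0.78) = -2.54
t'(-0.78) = -1.47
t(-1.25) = 2.47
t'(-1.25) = -26.43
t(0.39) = -0.21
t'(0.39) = 1.89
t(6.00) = -41322.65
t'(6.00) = -33382.70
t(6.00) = -41322.65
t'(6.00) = -33382.70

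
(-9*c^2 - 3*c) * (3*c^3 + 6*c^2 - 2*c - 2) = -27*c^5 - 63*c^4 + 24*c^2 + 6*c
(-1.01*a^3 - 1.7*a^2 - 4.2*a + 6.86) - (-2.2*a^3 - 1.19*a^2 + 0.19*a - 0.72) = 1.19*a^3 - 0.51*a^2 - 4.39*a + 7.58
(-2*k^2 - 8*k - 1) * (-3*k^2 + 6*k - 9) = 6*k^4 + 12*k^3 - 27*k^2 + 66*k + 9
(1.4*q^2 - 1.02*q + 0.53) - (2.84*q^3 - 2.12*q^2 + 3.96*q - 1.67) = -2.84*q^3 + 3.52*q^2 - 4.98*q + 2.2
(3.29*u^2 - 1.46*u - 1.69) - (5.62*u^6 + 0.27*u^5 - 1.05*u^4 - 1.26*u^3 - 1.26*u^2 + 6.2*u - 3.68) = -5.62*u^6 - 0.27*u^5 + 1.05*u^4 + 1.26*u^3 + 4.55*u^2 - 7.66*u + 1.99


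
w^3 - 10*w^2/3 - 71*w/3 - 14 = (w - 7)*(w + 2/3)*(w + 3)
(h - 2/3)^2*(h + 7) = h^3 + 17*h^2/3 - 80*h/9 + 28/9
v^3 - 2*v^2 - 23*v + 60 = (v - 4)*(v - 3)*(v + 5)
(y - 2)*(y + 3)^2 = y^3 + 4*y^2 - 3*y - 18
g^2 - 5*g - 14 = (g - 7)*(g + 2)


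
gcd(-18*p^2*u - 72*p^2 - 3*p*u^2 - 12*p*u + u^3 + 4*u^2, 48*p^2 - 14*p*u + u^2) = 6*p - u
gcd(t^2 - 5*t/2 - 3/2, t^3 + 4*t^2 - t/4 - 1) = t + 1/2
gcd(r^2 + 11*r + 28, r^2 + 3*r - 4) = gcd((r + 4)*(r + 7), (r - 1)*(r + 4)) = r + 4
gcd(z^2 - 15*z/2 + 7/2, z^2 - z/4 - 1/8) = z - 1/2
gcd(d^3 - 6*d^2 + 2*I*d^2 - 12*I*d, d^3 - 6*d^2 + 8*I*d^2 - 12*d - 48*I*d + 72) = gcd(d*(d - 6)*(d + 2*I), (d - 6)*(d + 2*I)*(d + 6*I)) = d^2 + d*(-6 + 2*I) - 12*I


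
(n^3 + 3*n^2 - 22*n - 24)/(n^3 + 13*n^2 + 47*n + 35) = (n^2 + 2*n - 24)/(n^2 + 12*n + 35)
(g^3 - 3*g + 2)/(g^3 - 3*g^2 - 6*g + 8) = (g - 1)/(g - 4)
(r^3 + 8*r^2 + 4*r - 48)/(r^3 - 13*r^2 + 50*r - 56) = (r^2 + 10*r + 24)/(r^2 - 11*r + 28)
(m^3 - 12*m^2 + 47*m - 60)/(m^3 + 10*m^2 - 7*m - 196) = (m^2 - 8*m + 15)/(m^2 + 14*m + 49)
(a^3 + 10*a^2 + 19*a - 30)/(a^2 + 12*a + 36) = (a^2 + 4*a - 5)/(a + 6)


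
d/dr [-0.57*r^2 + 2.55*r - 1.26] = 2.55 - 1.14*r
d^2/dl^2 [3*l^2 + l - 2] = 6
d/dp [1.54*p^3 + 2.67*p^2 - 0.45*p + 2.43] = 4.62*p^2 + 5.34*p - 0.45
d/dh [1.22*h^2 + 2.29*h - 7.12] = 2.44*h + 2.29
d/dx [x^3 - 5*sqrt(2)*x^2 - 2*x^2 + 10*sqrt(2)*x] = 3*x^2 - 10*sqrt(2)*x - 4*x + 10*sqrt(2)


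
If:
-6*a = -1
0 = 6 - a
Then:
No Solution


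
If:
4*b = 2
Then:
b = 1/2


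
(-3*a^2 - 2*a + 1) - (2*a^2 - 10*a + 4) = -5*a^2 + 8*a - 3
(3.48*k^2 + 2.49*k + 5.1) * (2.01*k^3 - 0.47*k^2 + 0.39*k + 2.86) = 6.9948*k^5 + 3.3693*k^4 + 10.4379*k^3 + 8.5269*k^2 + 9.1104*k + 14.586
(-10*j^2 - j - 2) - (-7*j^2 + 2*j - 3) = -3*j^2 - 3*j + 1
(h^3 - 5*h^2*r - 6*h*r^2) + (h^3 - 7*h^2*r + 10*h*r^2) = 2*h^3 - 12*h^2*r + 4*h*r^2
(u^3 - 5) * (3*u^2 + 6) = 3*u^5 + 6*u^3 - 15*u^2 - 30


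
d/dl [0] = 0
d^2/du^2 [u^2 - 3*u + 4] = 2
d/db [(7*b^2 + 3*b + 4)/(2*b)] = 7/2 - 2/b^2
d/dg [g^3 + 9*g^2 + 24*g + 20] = 3*g^2 + 18*g + 24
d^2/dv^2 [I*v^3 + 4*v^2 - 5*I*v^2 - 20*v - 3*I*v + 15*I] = 6*I*v + 8 - 10*I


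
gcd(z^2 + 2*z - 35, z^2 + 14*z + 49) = z + 7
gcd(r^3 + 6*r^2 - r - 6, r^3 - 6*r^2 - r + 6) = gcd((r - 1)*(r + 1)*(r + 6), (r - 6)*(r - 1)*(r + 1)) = r^2 - 1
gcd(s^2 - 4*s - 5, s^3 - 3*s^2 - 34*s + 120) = s - 5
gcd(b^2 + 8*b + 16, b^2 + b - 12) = b + 4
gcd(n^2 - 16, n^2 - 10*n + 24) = n - 4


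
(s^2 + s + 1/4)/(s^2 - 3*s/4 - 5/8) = 2*(2*s + 1)/(4*s - 5)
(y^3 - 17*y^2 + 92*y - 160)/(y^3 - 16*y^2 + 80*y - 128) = (y - 5)/(y - 4)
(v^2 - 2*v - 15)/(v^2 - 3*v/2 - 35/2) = 2*(v + 3)/(2*v + 7)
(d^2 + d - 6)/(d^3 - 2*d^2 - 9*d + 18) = 1/(d - 3)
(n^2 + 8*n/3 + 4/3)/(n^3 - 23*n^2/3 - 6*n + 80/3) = (3*n + 2)/(3*n^2 - 29*n + 40)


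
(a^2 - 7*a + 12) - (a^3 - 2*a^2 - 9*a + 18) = -a^3 + 3*a^2 + 2*a - 6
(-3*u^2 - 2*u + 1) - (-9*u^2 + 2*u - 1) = 6*u^2 - 4*u + 2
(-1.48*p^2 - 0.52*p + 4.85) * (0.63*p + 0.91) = -0.9324*p^3 - 1.6744*p^2 + 2.5823*p + 4.4135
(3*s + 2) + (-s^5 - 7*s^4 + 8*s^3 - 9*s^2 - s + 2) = -s^5 - 7*s^4 + 8*s^3 - 9*s^2 + 2*s + 4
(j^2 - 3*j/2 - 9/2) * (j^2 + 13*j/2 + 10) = j^4 + 5*j^3 - 17*j^2/4 - 177*j/4 - 45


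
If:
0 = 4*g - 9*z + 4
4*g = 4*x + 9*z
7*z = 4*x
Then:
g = -16/7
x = -1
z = -4/7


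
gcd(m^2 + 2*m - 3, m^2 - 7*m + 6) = m - 1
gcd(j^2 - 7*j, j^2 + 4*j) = j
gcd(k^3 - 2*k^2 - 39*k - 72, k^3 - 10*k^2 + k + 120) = k^2 - 5*k - 24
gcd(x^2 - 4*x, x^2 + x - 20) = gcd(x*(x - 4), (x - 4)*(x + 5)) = x - 4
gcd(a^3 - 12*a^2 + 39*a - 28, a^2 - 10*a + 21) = a - 7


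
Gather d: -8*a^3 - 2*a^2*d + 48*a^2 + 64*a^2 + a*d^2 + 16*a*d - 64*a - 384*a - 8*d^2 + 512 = -8*a^3 + 112*a^2 - 448*a + d^2*(a - 8) + d*(-2*a^2 + 16*a) + 512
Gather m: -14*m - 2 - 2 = -14*m - 4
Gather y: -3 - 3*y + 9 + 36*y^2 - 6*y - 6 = 36*y^2 - 9*y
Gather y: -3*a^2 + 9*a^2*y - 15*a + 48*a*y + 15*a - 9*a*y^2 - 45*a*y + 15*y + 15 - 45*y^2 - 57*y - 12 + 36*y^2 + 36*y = -3*a^2 + y^2*(-9*a - 9) + y*(9*a^2 + 3*a - 6) + 3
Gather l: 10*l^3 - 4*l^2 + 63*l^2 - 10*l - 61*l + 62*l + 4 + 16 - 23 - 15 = 10*l^3 + 59*l^2 - 9*l - 18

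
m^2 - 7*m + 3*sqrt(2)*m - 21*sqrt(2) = (m - 7)*(m + 3*sqrt(2))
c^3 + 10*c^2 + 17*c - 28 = (c - 1)*(c + 4)*(c + 7)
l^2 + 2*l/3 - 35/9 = (l - 5/3)*(l + 7/3)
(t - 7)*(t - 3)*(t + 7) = t^3 - 3*t^2 - 49*t + 147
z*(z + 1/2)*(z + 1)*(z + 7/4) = z^4 + 13*z^3/4 + 25*z^2/8 + 7*z/8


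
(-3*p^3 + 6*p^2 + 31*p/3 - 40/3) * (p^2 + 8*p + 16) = -3*p^5 - 18*p^4 + 31*p^3/3 + 496*p^2/3 + 176*p/3 - 640/3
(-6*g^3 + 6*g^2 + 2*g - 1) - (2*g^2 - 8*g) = -6*g^3 + 4*g^2 + 10*g - 1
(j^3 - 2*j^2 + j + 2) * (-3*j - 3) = -3*j^4 + 3*j^3 + 3*j^2 - 9*j - 6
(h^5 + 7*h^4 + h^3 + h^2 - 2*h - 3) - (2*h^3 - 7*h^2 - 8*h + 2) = h^5 + 7*h^4 - h^3 + 8*h^2 + 6*h - 5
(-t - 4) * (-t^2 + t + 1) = t^3 + 3*t^2 - 5*t - 4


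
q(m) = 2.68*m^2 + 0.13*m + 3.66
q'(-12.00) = -64.19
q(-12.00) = 388.02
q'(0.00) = 0.13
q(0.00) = 3.66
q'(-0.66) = -3.41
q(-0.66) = 4.74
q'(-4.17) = -22.22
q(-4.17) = 49.72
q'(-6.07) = -32.41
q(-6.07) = 101.62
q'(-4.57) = -24.37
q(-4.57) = 59.04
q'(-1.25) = -6.57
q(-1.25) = 7.68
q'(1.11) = 6.08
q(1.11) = 7.11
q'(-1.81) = -9.57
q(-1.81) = 12.20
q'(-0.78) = -4.05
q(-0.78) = 5.19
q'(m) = 5.36*m + 0.13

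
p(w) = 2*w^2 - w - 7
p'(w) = 4*w - 1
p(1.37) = -4.62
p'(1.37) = 4.48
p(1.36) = -4.66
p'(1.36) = 4.44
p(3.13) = 9.46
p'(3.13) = 11.52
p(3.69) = 16.54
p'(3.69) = 13.76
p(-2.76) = 11.00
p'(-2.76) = -12.04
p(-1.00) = -4.00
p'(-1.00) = -5.00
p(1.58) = -3.59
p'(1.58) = 5.32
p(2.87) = 6.60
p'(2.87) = 10.48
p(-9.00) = 164.00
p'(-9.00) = -37.00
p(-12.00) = 293.00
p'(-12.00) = -49.00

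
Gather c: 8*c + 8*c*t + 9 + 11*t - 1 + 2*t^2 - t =c*(8*t + 8) + 2*t^2 + 10*t + 8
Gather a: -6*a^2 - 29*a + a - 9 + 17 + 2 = -6*a^2 - 28*a + 10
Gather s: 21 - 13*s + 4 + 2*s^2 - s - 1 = 2*s^2 - 14*s + 24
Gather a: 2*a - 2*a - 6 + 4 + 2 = 0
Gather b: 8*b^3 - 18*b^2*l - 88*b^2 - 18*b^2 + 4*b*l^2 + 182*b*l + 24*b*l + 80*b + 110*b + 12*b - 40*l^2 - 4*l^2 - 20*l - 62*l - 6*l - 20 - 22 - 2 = 8*b^3 + b^2*(-18*l - 106) + b*(4*l^2 + 206*l + 202) - 44*l^2 - 88*l - 44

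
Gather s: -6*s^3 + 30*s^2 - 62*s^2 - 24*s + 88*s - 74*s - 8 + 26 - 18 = -6*s^3 - 32*s^2 - 10*s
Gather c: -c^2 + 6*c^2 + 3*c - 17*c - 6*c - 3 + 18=5*c^2 - 20*c + 15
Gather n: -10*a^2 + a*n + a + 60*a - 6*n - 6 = -10*a^2 + 61*a + n*(a - 6) - 6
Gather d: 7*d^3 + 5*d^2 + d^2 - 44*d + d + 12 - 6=7*d^3 + 6*d^2 - 43*d + 6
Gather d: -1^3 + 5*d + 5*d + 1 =10*d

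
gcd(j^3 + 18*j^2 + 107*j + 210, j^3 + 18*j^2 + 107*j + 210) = j^3 + 18*j^2 + 107*j + 210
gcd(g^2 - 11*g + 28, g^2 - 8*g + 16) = g - 4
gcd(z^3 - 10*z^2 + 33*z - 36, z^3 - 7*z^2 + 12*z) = z^2 - 7*z + 12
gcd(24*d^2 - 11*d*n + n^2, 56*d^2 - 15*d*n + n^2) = 8*d - n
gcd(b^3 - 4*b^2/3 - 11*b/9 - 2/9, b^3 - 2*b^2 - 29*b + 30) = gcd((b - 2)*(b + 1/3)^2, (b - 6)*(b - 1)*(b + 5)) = 1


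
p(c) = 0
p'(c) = 0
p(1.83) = 0.00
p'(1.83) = 0.00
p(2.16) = 0.00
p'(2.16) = 0.00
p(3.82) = 0.00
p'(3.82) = 0.00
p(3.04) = 0.00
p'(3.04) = 0.00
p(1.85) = 0.00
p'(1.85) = 0.00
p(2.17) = 0.00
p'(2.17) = 0.00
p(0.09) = 0.00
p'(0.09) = 0.00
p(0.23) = 0.00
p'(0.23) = 0.00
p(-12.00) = 0.00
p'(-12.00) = 0.00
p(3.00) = 0.00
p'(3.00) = 0.00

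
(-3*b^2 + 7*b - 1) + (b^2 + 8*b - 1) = -2*b^2 + 15*b - 2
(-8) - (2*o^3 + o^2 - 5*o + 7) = -2*o^3 - o^2 + 5*o - 15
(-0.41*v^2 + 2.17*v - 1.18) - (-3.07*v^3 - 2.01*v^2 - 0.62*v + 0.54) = 3.07*v^3 + 1.6*v^2 + 2.79*v - 1.72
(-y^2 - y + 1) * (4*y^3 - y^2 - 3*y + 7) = -4*y^5 - 3*y^4 + 8*y^3 - 5*y^2 - 10*y + 7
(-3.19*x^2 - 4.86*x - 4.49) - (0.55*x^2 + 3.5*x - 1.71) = -3.74*x^2 - 8.36*x - 2.78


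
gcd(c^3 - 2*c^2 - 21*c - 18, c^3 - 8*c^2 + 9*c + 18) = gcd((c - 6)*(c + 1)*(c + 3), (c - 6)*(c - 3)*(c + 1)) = c^2 - 5*c - 6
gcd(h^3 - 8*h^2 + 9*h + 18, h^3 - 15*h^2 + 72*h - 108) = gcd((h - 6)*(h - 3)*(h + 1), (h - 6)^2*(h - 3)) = h^2 - 9*h + 18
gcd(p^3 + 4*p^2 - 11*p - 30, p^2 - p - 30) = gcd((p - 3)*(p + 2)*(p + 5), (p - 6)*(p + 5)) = p + 5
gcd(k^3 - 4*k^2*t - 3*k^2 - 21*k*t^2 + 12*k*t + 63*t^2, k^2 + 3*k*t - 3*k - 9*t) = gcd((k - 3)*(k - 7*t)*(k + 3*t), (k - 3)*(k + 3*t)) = k^2 + 3*k*t - 3*k - 9*t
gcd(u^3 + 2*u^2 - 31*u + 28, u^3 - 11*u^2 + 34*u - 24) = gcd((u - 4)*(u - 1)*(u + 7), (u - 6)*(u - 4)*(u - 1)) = u^2 - 5*u + 4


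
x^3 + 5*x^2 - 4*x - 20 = (x - 2)*(x + 2)*(x + 5)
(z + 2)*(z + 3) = z^2 + 5*z + 6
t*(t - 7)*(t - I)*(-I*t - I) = -I*t^4 - t^3 + 6*I*t^3 + 6*t^2 + 7*I*t^2 + 7*t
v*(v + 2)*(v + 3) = v^3 + 5*v^2 + 6*v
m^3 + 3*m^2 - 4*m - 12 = (m - 2)*(m + 2)*(m + 3)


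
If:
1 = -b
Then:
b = -1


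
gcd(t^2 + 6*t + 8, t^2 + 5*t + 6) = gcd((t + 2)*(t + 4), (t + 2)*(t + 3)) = t + 2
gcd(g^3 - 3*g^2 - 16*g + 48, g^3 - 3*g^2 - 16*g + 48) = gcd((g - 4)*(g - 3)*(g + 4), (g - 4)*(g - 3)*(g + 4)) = g^3 - 3*g^2 - 16*g + 48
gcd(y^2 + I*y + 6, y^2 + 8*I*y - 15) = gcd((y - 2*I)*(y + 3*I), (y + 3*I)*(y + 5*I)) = y + 3*I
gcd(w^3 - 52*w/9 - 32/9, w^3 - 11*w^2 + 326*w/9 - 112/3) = w - 8/3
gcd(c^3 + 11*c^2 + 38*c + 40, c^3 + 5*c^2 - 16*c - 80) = c^2 + 9*c + 20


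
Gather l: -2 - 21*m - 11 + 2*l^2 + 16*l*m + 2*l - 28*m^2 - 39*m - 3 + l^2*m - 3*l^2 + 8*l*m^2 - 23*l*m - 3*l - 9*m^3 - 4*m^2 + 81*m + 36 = l^2*(m - 1) + l*(8*m^2 - 7*m - 1) - 9*m^3 - 32*m^2 + 21*m + 20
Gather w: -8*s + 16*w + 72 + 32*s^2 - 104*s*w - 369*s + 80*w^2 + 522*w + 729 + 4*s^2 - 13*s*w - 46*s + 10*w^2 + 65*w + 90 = 36*s^2 - 423*s + 90*w^2 + w*(603 - 117*s) + 891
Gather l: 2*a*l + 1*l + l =l*(2*a + 2)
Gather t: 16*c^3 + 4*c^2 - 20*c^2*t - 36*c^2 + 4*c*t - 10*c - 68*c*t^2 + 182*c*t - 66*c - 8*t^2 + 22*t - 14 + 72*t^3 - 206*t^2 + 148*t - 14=16*c^3 - 32*c^2 - 76*c + 72*t^3 + t^2*(-68*c - 214) + t*(-20*c^2 + 186*c + 170) - 28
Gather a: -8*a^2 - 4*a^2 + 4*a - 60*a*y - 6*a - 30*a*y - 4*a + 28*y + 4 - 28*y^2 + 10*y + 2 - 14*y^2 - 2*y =-12*a^2 + a*(-90*y - 6) - 42*y^2 + 36*y + 6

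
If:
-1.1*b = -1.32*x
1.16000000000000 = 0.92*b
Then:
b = 1.26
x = 1.05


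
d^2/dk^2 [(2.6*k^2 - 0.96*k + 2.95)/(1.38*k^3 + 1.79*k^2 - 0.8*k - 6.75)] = (9.90288*k^6 - 10.969344*k^5 + 70.409808*k^4 + 454.834288*k^3 + 118.34997*k^2 + 69.9339*k + 322.35575)/(2.628072*k^9 + 10.226628*k^8 + 8.694414*k^7 - 44.685721*k^6 - 105.08334*k^5 - 16.734225*k^4 + 246.11275*k^3 + 231.710625*k^2 - 109.35*k - 307.546875)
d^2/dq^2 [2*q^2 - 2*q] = 4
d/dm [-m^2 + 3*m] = 3 - 2*m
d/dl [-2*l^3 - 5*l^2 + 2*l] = -6*l^2 - 10*l + 2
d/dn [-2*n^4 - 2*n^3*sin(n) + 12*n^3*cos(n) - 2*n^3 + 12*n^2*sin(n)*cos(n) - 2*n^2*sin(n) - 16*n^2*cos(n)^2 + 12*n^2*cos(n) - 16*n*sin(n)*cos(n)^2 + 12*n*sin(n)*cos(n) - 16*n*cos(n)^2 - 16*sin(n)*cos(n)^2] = -12*n^3*sin(n) - 2*n^3*cos(n) - 8*n^3 - 18*n^2*sin(n) + 16*n^2*sin(2*n) + 34*n^2*cos(n) + 12*n^2*cos(2*n) - 6*n^2 - 4*n*sin(n) + 28*n*sin(2*n) + 20*n*cos(n) - 4*n*cos(2*n) - 12*n*cos(3*n) - 16*n + 6*sin(2*n) - 4*sin(3*n) - 4*sqrt(2)*sin(n + pi/4) - 8*cos(2*n) - 12*cos(3*n) - 8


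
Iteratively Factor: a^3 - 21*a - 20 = (a - 5)*(a^2 + 5*a + 4) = (a - 5)*(a + 4)*(a + 1)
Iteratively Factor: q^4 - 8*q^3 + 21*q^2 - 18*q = (q - 3)*(q^3 - 5*q^2 + 6*q) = q*(q - 3)*(q^2 - 5*q + 6) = q*(q - 3)^2*(q - 2)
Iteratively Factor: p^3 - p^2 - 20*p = (p + 4)*(p^2 - 5*p) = (p - 5)*(p + 4)*(p)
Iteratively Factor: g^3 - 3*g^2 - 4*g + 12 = (g + 2)*(g^2 - 5*g + 6) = (g - 2)*(g + 2)*(g - 3)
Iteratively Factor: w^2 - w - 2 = (w - 2)*(w + 1)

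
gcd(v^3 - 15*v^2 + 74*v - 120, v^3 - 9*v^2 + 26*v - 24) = v - 4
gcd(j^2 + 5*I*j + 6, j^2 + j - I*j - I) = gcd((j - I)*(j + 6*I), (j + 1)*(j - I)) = j - I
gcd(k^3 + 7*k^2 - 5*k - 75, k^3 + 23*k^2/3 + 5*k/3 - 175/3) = k^2 + 10*k + 25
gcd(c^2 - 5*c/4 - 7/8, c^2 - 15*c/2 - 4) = c + 1/2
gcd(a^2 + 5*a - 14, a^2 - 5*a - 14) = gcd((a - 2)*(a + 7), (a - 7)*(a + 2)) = 1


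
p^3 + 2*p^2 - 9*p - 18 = (p - 3)*(p + 2)*(p + 3)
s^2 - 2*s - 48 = (s - 8)*(s + 6)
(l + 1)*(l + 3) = l^2 + 4*l + 3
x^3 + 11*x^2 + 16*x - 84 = (x - 2)*(x + 6)*(x + 7)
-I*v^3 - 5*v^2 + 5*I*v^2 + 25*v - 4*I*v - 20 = (v - 4)*(v - 5*I)*(-I*v + I)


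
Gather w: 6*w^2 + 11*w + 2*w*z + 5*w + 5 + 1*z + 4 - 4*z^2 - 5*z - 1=6*w^2 + w*(2*z + 16) - 4*z^2 - 4*z + 8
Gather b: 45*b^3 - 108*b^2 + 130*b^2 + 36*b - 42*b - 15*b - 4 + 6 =45*b^3 + 22*b^2 - 21*b + 2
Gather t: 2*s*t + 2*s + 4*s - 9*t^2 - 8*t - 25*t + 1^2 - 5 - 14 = 6*s - 9*t^2 + t*(2*s - 33) - 18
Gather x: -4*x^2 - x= -4*x^2 - x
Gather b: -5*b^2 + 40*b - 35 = -5*b^2 + 40*b - 35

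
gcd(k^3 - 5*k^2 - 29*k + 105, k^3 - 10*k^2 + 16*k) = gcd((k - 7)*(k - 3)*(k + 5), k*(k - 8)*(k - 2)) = 1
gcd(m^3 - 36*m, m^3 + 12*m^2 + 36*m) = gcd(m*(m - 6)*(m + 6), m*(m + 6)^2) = m^2 + 6*m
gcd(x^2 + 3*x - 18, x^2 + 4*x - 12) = x + 6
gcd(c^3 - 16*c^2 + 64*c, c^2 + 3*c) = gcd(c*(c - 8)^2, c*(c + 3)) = c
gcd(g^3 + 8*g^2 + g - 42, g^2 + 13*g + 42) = g + 7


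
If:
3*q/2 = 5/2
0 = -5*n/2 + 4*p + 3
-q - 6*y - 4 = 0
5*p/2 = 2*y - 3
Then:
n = -434/225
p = -88/45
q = 5/3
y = -17/18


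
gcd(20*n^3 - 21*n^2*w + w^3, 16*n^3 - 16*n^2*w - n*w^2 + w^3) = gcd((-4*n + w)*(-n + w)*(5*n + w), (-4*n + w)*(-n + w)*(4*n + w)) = 4*n^2 - 5*n*w + w^2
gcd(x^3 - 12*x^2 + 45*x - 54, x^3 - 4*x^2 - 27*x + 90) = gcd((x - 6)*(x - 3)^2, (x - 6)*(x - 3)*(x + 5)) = x^2 - 9*x + 18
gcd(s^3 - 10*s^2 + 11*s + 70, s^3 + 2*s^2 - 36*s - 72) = s + 2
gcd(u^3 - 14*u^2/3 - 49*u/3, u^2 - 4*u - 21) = u - 7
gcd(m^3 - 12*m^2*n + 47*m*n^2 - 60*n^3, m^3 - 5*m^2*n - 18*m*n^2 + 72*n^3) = m - 3*n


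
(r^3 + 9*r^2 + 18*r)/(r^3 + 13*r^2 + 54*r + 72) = r/(r + 4)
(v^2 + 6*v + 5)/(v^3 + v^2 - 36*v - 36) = (v + 5)/(v^2 - 36)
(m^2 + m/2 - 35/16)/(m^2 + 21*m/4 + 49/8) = (4*m - 5)/(2*(2*m + 7))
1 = 1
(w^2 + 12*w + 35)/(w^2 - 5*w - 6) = (w^2 + 12*w + 35)/(w^2 - 5*w - 6)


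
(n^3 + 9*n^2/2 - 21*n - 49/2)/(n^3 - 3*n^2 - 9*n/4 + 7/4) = 2*(n + 7)/(2*n - 1)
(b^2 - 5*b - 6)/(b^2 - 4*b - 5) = (b - 6)/(b - 5)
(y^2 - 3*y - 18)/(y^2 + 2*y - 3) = (y - 6)/(y - 1)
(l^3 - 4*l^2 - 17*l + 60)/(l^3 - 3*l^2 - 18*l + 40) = (l - 3)/(l - 2)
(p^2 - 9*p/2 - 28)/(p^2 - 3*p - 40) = (p + 7/2)/(p + 5)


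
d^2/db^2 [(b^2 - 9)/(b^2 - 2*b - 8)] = 2*(2*b^3 - 3*b^2 + 54*b - 44)/(b^6 - 6*b^5 - 12*b^4 + 88*b^3 + 96*b^2 - 384*b - 512)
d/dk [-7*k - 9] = -7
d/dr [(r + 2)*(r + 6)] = 2*r + 8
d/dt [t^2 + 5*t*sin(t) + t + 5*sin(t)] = 5*t*cos(t) + 2*t + 5*sqrt(2)*sin(t + pi/4) + 1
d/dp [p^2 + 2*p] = 2*p + 2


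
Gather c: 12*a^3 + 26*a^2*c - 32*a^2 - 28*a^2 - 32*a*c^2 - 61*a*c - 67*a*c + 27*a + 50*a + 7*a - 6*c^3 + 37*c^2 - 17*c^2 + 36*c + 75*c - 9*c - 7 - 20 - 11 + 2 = 12*a^3 - 60*a^2 + 84*a - 6*c^3 + c^2*(20 - 32*a) + c*(26*a^2 - 128*a + 102) - 36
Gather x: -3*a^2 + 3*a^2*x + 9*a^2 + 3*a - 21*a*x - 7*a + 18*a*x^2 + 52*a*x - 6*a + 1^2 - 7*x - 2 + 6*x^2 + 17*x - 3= 6*a^2 - 10*a + x^2*(18*a + 6) + x*(3*a^2 + 31*a + 10) - 4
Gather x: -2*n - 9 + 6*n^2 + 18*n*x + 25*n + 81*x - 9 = 6*n^2 + 23*n + x*(18*n + 81) - 18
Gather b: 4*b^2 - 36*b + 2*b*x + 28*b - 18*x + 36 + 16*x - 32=4*b^2 + b*(2*x - 8) - 2*x + 4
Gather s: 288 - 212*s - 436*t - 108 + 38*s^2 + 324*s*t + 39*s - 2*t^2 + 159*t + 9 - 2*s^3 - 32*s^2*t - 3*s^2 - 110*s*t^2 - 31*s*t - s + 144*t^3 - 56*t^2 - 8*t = -2*s^3 + s^2*(35 - 32*t) + s*(-110*t^2 + 293*t - 174) + 144*t^3 - 58*t^2 - 285*t + 189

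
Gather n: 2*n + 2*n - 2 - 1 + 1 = 4*n - 2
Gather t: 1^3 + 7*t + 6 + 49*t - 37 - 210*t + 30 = -154*t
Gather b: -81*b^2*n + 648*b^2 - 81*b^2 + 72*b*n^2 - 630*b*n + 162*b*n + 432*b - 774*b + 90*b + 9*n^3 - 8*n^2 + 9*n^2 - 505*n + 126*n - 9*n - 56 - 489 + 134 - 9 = b^2*(567 - 81*n) + b*(72*n^2 - 468*n - 252) + 9*n^3 + n^2 - 388*n - 420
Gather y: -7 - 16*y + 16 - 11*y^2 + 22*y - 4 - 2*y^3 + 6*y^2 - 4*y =-2*y^3 - 5*y^2 + 2*y + 5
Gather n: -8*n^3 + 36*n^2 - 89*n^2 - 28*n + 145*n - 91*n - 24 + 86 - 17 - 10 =-8*n^3 - 53*n^2 + 26*n + 35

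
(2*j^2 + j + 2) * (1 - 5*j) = -10*j^3 - 3*j^2 - 9*j + 2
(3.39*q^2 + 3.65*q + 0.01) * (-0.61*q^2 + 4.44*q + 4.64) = -2.0679*q^4 + 12.8251*q^3 + 31.9295*q^2 + 16.9804*q + 0.0464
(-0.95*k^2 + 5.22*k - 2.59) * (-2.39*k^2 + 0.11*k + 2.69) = 2.2705*k^4 - 12.5803*k^3 + 4.2088*k^2 + 13.7569*k - 6.9671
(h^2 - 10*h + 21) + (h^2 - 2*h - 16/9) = 2*h^2 - 12*h + 173/9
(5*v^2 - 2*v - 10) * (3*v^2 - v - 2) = 15*v^4 - 11*v^3 - 38*v^2 + 14*v + 20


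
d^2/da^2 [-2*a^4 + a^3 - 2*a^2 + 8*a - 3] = -24*a^2 + 6*a - 4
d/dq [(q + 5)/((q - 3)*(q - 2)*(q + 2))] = 2*(-q^3 - 6*q^2 + 15*q + 16)/(q^6 - 6*q^5 + q^4 + 48*q^3 - 56*q^2 - 96*q + 144)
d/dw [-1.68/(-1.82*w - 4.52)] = -3.0576/(1.82*w + 4.52)^2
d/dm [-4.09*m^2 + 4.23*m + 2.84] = 4.23 - 8.18*m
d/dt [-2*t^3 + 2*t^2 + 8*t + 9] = -6*t^2 + 4*t + 8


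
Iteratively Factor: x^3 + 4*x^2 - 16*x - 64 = (x - 4)*(x^2 + 8*x + 16) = (x - 4)*(x + 4)*(x + 4)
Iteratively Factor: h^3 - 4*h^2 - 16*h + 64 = (h - 4)*(h^2 - 16) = (h - 4)*(h + 4)*(h - 4)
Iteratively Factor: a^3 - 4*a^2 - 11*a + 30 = (a + 3)*(a^2 - 7*a + 10) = (a - 5)*(a + 3)*(a - 2)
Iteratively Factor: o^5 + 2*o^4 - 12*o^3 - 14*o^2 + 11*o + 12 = (o + 1)*(o^4 + o^3 - 13*o^2 - o + 12) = (o + 1)^2*(o^3 - 13*o + 12) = (o + 1)^2*(o + 4)*(o^2 - 4*o + 3) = (o - 3)*(o + 1)^2*(o + 4)*(o - 1)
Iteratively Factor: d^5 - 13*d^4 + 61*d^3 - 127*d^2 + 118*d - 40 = (d - 5)*(d^4 - 8*d^3 + 21*d^2 - 22*d + 8) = (d - 5)*(d - 1)*(d^3 - 7*d^2 + 14*d - 8) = (d - 5)*(d - 4)*(d - 1)*(d^2 - 3*d + 2) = (d - 5)*(d - 4)*(d - 2)*(d - 1)*(d - 1)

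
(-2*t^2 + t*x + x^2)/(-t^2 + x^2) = (2*t + x)/(t + x)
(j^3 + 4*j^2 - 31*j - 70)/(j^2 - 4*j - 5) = (j^2 + 9*j + 14)/(j + 1)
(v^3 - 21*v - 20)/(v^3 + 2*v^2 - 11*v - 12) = (v - 5)/(v - 3)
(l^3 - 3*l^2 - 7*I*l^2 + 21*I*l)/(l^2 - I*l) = (l^2 - 3*l - 7*I*l + 21*I)/(l - I)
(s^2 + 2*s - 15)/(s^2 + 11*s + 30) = (s - 3)/(s + 6)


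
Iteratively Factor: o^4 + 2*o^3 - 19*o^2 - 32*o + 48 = (o - 1)*(o^3 + 3*o^2 - 16*o - 48) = (o - 1)*(o + 3)*(o^2 - 16) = (o - 1)*(o + 3)*(o + 4)*(o - 4)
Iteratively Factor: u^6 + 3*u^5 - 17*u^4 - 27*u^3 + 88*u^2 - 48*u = (u + 4)*(u^5 - u^4 - 13*u^3 + 25*u^2 - 12*u) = (u - 1)*(u + 4)*(u^4 - 13*u^2 + 12*u) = u*(u - 1)*(u + 4)*(u^3 - 13*u + 12) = u*(u - 1)^2*(u + 4)*(u^2 + u - 12) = u*(u - 1)^2*(u + 4)^2*(u - 3)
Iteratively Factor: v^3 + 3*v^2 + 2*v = (v + 2)*(v^2 + v) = v*(v + 2)*(v + 1)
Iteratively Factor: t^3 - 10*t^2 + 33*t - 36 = (t - 3)*(t^2 - 7*t + 12) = (t - 4)*(t - 3)*(t - 3)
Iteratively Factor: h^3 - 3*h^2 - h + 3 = (h - 1)*(h^2 - 2*h - 3) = (h - 3)*(h - 1)*(h + 1)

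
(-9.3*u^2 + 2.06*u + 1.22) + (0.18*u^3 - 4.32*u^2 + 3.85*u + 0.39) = 0.18*u^3 - 13.62*u^2 + 5.91*u + 1.61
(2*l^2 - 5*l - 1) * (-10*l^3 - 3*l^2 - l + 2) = -20*l^5 + 44*l^4 + 23*l^3 + 12*l^2 - 9*l - 2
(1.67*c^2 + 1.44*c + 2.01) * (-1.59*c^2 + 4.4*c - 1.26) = -2.6553*c^4 + 5.0584*c^3 + 1.0359*c^2 + 7.0296*c - 2.5326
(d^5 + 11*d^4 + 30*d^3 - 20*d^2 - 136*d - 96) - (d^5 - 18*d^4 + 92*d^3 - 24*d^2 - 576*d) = 29*d^4 - 62*d^3 + 4*d^2 + 440*d - 96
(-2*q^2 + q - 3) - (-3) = -2*q^2 + q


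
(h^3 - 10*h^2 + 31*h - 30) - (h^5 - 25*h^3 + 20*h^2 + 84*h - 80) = -h^5 + 26*h^3 - 30*h^2 - 53*h + 50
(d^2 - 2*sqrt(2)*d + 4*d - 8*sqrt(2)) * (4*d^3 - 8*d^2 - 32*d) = 4*d^5 - 8*sqrt(2)*d^4 + 8*d^4 - 64*d^3 - 16*sqrt(2)*d^3 - 128*d^2 + 128*sqrt(2)*d^2 + 256*sqrt(2)*d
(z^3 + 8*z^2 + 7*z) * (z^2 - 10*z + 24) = z^5 - 2*z^4 - 49*z^3 + 122*z^2 + 168*z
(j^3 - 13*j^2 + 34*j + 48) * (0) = 0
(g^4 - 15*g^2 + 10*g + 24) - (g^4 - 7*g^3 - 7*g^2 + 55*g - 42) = 7*g^3 - 8*g^2 - 45*g + 66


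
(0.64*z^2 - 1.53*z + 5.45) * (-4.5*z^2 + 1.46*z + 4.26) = -2.88*z^4 + 7.8194*z^3 - 24.0324*z^2 + 1.4392*z + 23.217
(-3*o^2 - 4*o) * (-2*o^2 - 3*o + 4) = 6*o^4 + 17*o^3 - 16*o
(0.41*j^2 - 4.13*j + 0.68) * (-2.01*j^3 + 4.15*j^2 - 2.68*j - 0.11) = -0.8241*j^5 + 10.0028*j^4 - 19.6051*j^3 + 13.8453*j^2 - 1.3681*j - 0.0748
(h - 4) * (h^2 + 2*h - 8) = h^3 - 2*h^2 - 16*h + 32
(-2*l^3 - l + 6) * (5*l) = -10*l^4 - 5*l^2 + 30*l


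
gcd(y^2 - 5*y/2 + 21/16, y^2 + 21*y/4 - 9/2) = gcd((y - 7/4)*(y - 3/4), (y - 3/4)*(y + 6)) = y - 3/4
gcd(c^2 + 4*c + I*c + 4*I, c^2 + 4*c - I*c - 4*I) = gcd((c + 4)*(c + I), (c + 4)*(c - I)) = c + 4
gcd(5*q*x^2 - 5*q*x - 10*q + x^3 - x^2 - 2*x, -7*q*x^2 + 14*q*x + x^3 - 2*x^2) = x - 2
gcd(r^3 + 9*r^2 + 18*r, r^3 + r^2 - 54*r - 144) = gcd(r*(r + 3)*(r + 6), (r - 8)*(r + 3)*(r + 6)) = r^2 + 9*r + 18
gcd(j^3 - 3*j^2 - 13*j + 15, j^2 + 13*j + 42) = 1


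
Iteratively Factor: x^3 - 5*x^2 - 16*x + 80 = (x - 5)*(x^2 - 16) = (x - 5)*(x - 4)*(x + 4)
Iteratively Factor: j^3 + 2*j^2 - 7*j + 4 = (j + 4)*(j^2 - 2*j + 1) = (j - 1)*(j + 4)*(j - 1)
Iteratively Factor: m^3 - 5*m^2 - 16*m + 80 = (m - 4)*(m^2 - m - 20) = (m - 4)*(m + 4)*(m - 5)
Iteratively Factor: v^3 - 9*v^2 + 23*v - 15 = (v - 5)*(v^2 - 4*v + 3) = (v - 5)*(v - 1)*(v - 3)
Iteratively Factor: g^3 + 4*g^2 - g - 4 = (g + 4)*(g^2 - 1) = (g - 1)*(g + 4)*(g + 1)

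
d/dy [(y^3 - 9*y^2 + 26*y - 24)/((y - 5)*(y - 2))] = (y^2 - 10*y + 23)/(y^2 - 10*y + 25)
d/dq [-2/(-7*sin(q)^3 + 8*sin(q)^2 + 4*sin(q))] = 2*(-21*cos(q) + 16/tan(q) + 4*cos(q)/sin(q)^2)/(7*sin(q)^2 - 8*sin(q) - 4)^2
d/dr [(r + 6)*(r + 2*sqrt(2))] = 2*r + 2*sqrt(2) + 6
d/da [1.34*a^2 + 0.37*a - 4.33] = 2.68*a + 0.37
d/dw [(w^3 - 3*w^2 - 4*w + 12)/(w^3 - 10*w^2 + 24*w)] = (-7*w^4 + 56*w^3 - 148*w^2 + 240*w - 288)/(w^2*(w^4 - 20*w^3 + 148*w^2 - 480*w + 576))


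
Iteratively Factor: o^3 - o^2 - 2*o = (o)*(o^2 - o - 2) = o*(o - 2)*(o + 1)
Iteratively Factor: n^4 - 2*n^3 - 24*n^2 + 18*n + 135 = (n - 3)*(n^3 + n^2 - 21*n - 45) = (n - 3)*(n + 3)*(n^2 - 2*n - 15) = (n - 3)*(n + 3)^2*(n - 5)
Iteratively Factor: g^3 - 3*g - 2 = (g + 1)*(g^2 - g - 2) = (g - 2)*(g + 1)*(g + 1)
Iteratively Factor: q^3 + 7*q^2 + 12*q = (q + 4)*(q^2 + 3*q) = q*(q + 4)*(q + 3)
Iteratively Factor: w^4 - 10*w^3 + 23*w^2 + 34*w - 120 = (w + 2)*(w^3 - 12*w^2 + 47*w - 60) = (w - 4)*(w + 2)*(w^2 - 8*w + 15) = (w - 5)*(w - 4)*(w + 2)*(w - 3)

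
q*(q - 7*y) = q^2 - 7*q*y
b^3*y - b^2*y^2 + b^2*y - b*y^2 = b*(b - y)*(b*y + y)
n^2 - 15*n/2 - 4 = (n - 8)*(n + 1/2)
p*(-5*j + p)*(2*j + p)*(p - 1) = -10*j^2*p^2 + 10*j^2*p - 3*j*p^3 + 3*j*p^2 + p^4 - p^3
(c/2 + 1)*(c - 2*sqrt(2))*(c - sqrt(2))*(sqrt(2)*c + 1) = sqrt(2)*c^4/2 - 5*c^3/2 + sqrt(2)*c^3 - 5*c^2 + sqrt(2)*c^2/2 + sqrt(2)*c + 2*c + 4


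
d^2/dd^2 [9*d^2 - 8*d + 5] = 18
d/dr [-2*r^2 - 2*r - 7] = -4*r - 2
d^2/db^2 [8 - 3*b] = 0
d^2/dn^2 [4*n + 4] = 0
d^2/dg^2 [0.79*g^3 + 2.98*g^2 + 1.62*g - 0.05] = 4.74*g + 5.96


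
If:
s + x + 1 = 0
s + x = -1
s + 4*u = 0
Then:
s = -x - 1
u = x/4 + 1/4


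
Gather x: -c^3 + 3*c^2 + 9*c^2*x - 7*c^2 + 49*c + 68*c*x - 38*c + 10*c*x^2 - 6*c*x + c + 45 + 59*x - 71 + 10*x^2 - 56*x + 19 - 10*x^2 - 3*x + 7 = -c^3 - 4*c^2 + 10*c*x^2 + 12*c + x*(9*c^2 + 62*c)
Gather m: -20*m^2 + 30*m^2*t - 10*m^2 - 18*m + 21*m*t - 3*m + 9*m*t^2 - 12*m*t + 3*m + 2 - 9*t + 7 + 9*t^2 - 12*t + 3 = m^2*(30*t - 30) + m*(9*t^2 + 9*t - 18) + 9*t^2 - 21*t + 12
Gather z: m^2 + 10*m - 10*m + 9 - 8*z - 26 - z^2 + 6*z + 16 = m^2 - z^2 - 2*z - 1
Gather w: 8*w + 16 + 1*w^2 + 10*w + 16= w^2 + 18*w + 32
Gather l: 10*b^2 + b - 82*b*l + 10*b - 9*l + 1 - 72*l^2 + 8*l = 10*b^2 + 11*b - 72*l^2 + l*(-82*b - 1) + 1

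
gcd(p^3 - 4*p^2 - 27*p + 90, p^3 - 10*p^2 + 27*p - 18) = p^2 - 9*p + 18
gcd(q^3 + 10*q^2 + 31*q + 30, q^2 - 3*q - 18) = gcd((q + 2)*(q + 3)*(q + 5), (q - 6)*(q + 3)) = q + 3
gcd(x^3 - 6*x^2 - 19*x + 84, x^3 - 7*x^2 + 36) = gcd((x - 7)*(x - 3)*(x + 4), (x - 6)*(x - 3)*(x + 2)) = x - 3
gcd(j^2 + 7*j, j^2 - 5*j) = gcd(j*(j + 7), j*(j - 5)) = j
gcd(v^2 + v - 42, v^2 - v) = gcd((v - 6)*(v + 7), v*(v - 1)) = 1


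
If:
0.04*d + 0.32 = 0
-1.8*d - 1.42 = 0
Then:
No Solution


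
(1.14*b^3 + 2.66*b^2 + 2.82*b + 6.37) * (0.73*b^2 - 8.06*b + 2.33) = 0.8322*b^5 - 7.2466*b^4 - 16.7248*b^3 - 11.8813*b^2 - 44.7716*b + 14.8421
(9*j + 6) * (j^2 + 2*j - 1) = 9*j^3 + 24*j^2 + 3*j - 6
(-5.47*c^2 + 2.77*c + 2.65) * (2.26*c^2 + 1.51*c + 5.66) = -12.3622*c^4 - 1.9995*c^3 - 20.7885*c^2 + 19.6797*c + 14.999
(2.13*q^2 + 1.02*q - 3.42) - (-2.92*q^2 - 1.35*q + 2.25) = 5.05*q^2 + 2.37*q - 5.67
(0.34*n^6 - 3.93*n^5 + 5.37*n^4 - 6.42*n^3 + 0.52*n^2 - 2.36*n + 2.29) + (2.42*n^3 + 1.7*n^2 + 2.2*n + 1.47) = 0.34*n^6 - 3.93*n^5 + 5.37*n^4 - 4.0*n^3 + 2.22*n^2 - 0.16*n + 3.76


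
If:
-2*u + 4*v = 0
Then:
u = 2*v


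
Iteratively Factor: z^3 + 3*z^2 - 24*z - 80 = (z + 4)*(z^2 - z - 20) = (z - 5)*(z + 4)*(z + 4)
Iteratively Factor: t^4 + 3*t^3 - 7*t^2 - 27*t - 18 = (t + 2)*(t^3 + t^2 - 9*t - 9) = (t - 3)*(t + 2)*(t^2 + 4*t + 3) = (t - 3)*(t + 1)*(t + 2)*(t + 3)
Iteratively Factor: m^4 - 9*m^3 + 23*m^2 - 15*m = (m - 1)*(m^3 - 8*m^2 + 15*m) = (m - 3)*(m - 1)*(m^2 - 5*m) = (m - 5)*(m - 3)*(m - 1)*(m)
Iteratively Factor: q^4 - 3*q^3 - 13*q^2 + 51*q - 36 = (q - 3)*(q^3 - 13*q + 12) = (q - 3)^2*(q^2 + 3*q - 4) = (q - 3)^2*(q + 4)*(q - 1)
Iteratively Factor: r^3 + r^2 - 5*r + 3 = (r - 1)*(r^2 + 2*r - 3) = (r - 1)*(r + 3)*(r - 1)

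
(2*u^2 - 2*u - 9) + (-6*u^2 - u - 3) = -4*u^2 - 3*u - 12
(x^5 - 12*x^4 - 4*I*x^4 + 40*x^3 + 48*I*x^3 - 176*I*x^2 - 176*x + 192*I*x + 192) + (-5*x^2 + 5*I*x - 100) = x^5 - 12*x^4 - 4*I*x^4 + 40*x^3 + 48*I*x^3 - 5*x^2 - 176*I*x^2 - 176*x + 197*I*x + 92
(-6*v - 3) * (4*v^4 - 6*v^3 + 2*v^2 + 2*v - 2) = -24*v^5 + 24*v^4 + 6*v^3 - 18*v^2 + 6*v + 6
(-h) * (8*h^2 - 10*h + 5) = -8*h^3 + 10*h^2 - 5*h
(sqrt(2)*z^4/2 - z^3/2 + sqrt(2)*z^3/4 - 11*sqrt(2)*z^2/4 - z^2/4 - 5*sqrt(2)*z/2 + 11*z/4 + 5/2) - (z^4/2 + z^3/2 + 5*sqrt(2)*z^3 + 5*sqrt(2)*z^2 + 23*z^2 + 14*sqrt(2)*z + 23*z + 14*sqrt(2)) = -z^4/2 + sqrt(2)*z^4/2 - 19*sqrt(2)*z^3/4 - z^3 - 93*z^2/4 - 31*sqrt(2)*z^2/4 - 33*sqrt(2)*z/2 - 81*z/4 - 14*sqrt(2) + 5/2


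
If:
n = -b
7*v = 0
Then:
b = -n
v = 0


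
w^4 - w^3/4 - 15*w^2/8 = w^2*(w - 3/2)*(w + 5/4)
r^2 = r^2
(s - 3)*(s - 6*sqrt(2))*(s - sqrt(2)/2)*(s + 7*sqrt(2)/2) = s^4 - 3*sqrt(2)*s^3 - 3*s^3 - 79*s^2/2 + 9*sqrt(2)*s^2 + 21*sqrt(2)*s + 237*s/2 - 63*sqrt(2)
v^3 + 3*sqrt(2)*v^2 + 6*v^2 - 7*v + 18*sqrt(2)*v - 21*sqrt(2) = (v - 1)*(v + 7)*(v + 3*sqrt(2))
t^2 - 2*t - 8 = (t - 4)*(t + 2)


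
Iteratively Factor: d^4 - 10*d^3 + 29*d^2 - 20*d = (d - 1)*(d^3 - 9*d^2 + 20*d) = (d - 5)*(d - 1)*(d^2 - 4*d) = d*(d - 5)*(d - 1)*(d - 4)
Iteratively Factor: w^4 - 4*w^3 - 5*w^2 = (w)*(w^3 - 4*w^2 - 5*w) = w^2*(w^2 - 4*w - 5) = w^2*(w - 5)*(w + 1)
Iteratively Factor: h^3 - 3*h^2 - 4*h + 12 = (h + 2)*(h^2 - 5*h + 6) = (h - 3)*(h + 2)*(h - 2)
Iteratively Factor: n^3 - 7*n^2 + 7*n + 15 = (n - 5)*(n^2 - 2*n - 3) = (n - 5)*(n - 3)*(n + 1)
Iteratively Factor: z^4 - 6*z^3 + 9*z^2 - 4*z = (z - 1)*(z^3 - 5*z^2 + 4*z) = z*(z - 1)*(z^2 - 5*z + 4) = z*(z - 4)*(z - 1)*(z - 1)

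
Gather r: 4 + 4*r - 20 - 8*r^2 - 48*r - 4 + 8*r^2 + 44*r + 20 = 0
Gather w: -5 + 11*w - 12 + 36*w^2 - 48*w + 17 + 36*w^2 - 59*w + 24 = 72*w^2 - 96*w + 24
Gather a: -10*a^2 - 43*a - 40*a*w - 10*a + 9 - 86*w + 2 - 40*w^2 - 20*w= -10*a^2 + a*(-40*w - 53) - 40*w^2 - 106*w + 11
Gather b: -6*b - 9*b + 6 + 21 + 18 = 45 - 15*b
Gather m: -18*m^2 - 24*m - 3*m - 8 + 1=-18*m^2 - 27*m - 7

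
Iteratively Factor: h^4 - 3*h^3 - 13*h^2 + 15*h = (h + 3)*(h^3 - 6*h^2 + 5*h) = (h - 5)*(h + 3)*(h^2 - h) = h*(h - 5)*(h + 3)*(h - 1)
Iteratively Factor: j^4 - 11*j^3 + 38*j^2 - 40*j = (j)*(j^3 - 11*j^2 + 38*j - 40) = j*(j - 4)*(j^2 - 7*j + 10) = j*(j - 5)*(j - 4)*(j - 2)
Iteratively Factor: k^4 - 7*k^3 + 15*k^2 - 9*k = (k - 1)*(k^3 - 6*k^2 + 9*k) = k*(k - 1)*(k^2 - 6*k + 9) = k*(k - 3)*(k - 1)*(k - 3)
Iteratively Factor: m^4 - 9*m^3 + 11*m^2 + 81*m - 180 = (m - 5)*(m^3 - 4*m^2 - 9*m + 36) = (m - 5)*(m - 4)*(m^2 - 9) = (m - 5)*(m - 4)*(m + 3)*(m - 3)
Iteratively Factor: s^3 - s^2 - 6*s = (s)*(s^2 - s - 6) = s*(s - 3)*(s + 2)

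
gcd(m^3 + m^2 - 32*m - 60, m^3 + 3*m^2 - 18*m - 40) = m^2 + 7*m + 10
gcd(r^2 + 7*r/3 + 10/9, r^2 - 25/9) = r + 5/3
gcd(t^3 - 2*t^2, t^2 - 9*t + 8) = 1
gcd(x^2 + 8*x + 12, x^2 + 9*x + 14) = x + 2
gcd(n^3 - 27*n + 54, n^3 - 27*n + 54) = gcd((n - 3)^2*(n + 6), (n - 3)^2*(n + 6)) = n^3 - 27*n + 54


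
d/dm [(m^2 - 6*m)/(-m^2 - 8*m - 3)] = 2*(-7*m^2 - 3*m + 9)/(m^4 + 16*m^3 + 70*m^2 + 48*m + 9)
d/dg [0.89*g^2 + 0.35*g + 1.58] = 1.78*g + 0.35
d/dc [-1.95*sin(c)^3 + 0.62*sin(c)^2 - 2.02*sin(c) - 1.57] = (-5.85*sin(c)^2 + 1.24*sin(c) - 2.02)*cos(c)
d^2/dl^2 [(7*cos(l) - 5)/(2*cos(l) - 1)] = 3*(cos(l) + cos(2*l) - 3)/(2*cos(l) - 1)^3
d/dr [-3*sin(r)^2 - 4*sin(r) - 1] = -2*(3*sin(r) + 2)*cos(r)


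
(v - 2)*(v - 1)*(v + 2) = v^3 - v^2 - 4*v + 4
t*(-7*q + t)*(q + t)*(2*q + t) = -14*q^3*t - 19*q^2*t^2 - 4*q*t^3 + t^4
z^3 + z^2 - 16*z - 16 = (z - 4)*(z + 1)*(z + 4)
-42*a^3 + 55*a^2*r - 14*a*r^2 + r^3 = (-7*a + r)*(-6*a + r)*(-a + r)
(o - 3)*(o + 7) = o^2 + 4*o - 21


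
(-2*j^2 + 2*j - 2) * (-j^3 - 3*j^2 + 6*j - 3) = 2*j^5 + 4*j^4 - 16*j^3 + 24*j^2 - 18*j + 6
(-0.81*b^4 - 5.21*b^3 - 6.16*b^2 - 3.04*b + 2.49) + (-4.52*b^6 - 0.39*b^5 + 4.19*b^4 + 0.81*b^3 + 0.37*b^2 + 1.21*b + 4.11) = -4.52*b^6 - 0.39*b^5 + 3.38*b^4 - 4.4*b^3 - 5.79*b^2 - 1.83*b + 6.6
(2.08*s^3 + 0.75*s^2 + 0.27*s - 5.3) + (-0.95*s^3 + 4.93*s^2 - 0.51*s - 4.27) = 1.13*s^3 + 5.68*s^2 - 0.24*s - 9.57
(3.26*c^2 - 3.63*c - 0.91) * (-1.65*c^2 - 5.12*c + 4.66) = -5.379*c^4 - 10.7017*c^3 + 35.2787*c^2 - 12.2566*c - 4.2406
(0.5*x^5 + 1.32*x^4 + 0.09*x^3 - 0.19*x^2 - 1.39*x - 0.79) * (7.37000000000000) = 3.685*x^5 + 9.7284*x^4 + 0.6633*x^3 - 1.4003*x^2 - 10.2443*x - 5.8223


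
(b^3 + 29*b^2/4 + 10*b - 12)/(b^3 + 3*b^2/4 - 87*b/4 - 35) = (4*b^2 + 13*b - 12)/(4*b^2 - 13*b - 35)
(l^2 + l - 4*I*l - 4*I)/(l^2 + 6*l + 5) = (l - 4*I)/(l + 5)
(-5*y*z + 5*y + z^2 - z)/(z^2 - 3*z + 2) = (-5*y + z)/(z - 2)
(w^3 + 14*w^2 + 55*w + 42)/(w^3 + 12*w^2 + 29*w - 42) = (w + 1)/(w - 1)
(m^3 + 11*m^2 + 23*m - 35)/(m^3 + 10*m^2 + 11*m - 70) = (m - 1)/(m - 2)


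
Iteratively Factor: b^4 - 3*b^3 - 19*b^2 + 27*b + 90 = (b - 5)*(b^3 + 2*b^2 - 9*b - 18) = (b - 5)*(b + 3)*(b^2 - b - 6) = (b - 5)*(b + 2)*(b + 3)*(b - 3)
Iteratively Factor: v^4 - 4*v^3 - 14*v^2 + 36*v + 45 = (v - 5)*(v^3 + v^2 - 9*v - 9) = (v - 5)*(v - 3)*(v^2 + 4*v + 3) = (v - 5)*(v - 3)*(v + 1)*(v + 3)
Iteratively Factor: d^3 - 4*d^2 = (d)*(d^2 - 4*d) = d*(d - 4)*(d)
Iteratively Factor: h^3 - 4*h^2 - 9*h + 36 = (h - 4)*(h^2 - 9) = (h - 4)*(h + 3)*(h - 3)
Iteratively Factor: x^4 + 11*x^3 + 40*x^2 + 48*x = (x)*(x^3 + 11*x^2 + 40*x + 48) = x*(x + 4)*(x^2 + 7*x + 12) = x*(x + 3)*(x + 4)*(x + 4)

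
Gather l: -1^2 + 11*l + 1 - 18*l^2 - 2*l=-18*l^2 + 9*l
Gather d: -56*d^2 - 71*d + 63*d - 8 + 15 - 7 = -56*d^2 - 8*d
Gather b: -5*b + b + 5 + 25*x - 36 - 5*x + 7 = -4*b + 20*x - 24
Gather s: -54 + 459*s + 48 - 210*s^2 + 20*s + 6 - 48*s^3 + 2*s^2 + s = -48*s^3 - 208*s^2 + 480*s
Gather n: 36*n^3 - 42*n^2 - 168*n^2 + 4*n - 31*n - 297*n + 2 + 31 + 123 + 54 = 36*n^3 - 210*n^2 - 324*n + 210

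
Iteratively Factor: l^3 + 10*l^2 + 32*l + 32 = (l + 4)*(l^2 + 6*l + 8) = (l + 2)*(l + 4)*(l + 4)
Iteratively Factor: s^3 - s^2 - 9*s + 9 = (s - 1)*(s^2 - 9) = (s - 1)*(s + 3)*(s - 3)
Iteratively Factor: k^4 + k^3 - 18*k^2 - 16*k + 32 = (k + 4)*(k^3 - 3*k^2 - 6*k + 8) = (k - 4)*(k + 4)*(k^2 + k - 2) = (k - 4)*(k - 1)*(k + 4)*(k + 2)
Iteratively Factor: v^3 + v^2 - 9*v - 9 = (v + 3)*(v^2 - 2*v - 3) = (v + 1)*(v + 3)*(v - 3)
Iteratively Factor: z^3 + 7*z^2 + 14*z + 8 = (z + 4)*(z^2 + 3*z + 2) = (z + 1)*(z + 4)*(z + 2)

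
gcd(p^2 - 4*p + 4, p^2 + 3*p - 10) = p - 2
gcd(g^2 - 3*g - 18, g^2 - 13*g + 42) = g - 6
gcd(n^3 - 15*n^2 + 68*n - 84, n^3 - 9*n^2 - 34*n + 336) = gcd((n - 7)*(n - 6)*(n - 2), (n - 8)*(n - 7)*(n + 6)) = n - 7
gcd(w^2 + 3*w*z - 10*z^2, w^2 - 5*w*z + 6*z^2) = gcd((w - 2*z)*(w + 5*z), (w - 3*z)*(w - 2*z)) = -w + 2*z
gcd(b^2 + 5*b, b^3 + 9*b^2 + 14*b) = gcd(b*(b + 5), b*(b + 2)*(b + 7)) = b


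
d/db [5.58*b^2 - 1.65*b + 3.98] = 11.16*b - 1.65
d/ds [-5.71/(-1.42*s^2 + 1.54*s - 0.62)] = (8.7934 - 16.2164*s)/(1.42*s^2 - 1.54*s + 0.62)^2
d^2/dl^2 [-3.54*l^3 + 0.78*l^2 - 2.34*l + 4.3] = 1.56 - 21.24*l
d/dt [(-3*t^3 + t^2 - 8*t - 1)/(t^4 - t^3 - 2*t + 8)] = ((-9*t^2 + 2*t - 8)*(t^4 - t^3 - 2*t + 8) - (-4*t^3 + 3*t^2 + 2)*(3*t^3 - t^2 + 8*t + 1))/(t^4 - t^3 - 2*t + 8)^2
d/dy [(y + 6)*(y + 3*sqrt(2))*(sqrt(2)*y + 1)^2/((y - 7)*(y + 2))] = (4*y^5 - 18*y^4 + 8*sqrt(2)*y^4 - 232*y^3 - 80*sqrt(2)*y^3 - 579*sqrt(2)*y^2 - 647*y^2 - 1380*sqrt(2)*y - 364*y - 1092 + 48*sqrt(2))/(y^4 - 10*y^3 - 3*y^2 + 140*y + 196)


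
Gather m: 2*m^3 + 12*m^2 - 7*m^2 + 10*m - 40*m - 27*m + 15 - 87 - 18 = 2*m^3 + 5*m^2 - 57*m - 90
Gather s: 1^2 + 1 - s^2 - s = -s^2 - s + 2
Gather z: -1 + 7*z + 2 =7*z + 1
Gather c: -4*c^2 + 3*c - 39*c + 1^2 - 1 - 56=-4*c^2 - 36*c - 56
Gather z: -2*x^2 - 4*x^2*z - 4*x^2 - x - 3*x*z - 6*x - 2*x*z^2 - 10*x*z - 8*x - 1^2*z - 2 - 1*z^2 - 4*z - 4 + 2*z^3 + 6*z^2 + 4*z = -6*x^2 - 15*x + 2*z^3 + z^2*(5 - 2*x) + z*(-4*x^2 - 13*x - 1) - 6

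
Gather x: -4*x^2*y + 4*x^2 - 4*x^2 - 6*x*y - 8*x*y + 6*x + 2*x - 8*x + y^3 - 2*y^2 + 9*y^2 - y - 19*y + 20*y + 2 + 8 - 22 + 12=-4*x^2*y - 14*x*y + y^3 + 7*y^2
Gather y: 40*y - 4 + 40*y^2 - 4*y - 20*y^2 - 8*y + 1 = 20*y^2 + 28*y - 3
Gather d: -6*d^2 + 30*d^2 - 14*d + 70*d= 24*d^2 + 56*d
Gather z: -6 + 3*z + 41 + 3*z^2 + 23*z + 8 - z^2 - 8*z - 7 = 2*z^2 + 18*z + 36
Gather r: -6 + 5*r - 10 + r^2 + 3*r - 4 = r^2 + 8*r - 20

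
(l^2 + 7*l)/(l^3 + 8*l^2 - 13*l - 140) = l/(l^2 + l - 20)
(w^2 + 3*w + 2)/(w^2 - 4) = (w + 1)/(w - 2)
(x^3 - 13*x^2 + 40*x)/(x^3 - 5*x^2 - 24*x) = (x - 5)/(x + 3)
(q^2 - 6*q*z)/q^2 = (q - 6*z)/q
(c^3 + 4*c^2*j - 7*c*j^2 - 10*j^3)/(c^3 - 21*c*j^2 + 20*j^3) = (c^2 - c*j - 2*j^2)/(c^2 - 5*c*j + 4*j^2)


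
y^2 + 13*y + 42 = (y + 6)*(y + 7)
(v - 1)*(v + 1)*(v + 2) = v^3 + 2*v^2 - v - 2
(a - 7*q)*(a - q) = a^2 - 8*a*q + 7*q^2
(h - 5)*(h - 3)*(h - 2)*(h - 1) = h^4 - 11*h^3 + 41*h^2 - 61*h + 30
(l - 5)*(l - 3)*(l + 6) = l^3 - 2*l^2 - 33*l + 90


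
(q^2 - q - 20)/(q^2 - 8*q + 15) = (q + 4)/(q - 3)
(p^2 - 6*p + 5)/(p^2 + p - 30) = (p - 1)/(p + 6)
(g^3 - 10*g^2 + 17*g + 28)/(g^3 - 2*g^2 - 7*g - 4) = (g - 7)/(g + 1)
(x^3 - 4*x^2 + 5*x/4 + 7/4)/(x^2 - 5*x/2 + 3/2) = (4*x^2 - 12*x - 7)/(2*(2*x - 3))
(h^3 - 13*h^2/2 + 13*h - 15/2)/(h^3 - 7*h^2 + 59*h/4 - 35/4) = 2*(h - 3)/(2*h - 7)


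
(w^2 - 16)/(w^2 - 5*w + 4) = (w + 4)/(w - 1)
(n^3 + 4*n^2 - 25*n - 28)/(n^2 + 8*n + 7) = n - 4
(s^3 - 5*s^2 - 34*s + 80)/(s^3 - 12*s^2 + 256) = (s^2 + 3*s - 10)/(s^2 - 4*s - 32)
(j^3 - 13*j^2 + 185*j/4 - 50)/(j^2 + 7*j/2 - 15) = (j^2 - 21*j/2 + 20)/(j + 6)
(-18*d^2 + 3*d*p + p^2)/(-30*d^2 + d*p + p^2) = (-3*d + p)/(-5*d + p)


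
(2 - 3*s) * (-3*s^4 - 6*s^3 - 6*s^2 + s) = 9*s^5 + 12*s^4 + 6*s^3 - 15*s^2 + 2*s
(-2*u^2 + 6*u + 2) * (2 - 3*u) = 6*u^3 - 22*u^2 + 6*u + 4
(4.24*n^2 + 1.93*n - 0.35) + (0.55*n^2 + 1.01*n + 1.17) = 4.79*n^2 + 2.94*n + 0.82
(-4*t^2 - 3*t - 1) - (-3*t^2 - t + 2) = -t^2 - 2*t - 3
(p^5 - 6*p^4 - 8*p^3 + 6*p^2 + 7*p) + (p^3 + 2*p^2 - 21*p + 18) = p^5 - 6*p^4 - 7*p^3 + 8*p^2 - 14*p + 18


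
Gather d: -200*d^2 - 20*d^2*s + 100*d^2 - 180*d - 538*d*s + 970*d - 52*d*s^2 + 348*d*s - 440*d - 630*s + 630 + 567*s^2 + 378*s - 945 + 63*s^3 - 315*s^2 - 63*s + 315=d^2*(-20*s - 100) + d*(-52*s^2 - 190*s + 350) + 63*s^3 + 252*s^2 - 315*s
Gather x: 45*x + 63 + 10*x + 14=55*x + 77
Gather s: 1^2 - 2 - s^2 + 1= -s^2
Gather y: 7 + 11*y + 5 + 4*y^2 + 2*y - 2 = 4*y^2 + 13*y + 10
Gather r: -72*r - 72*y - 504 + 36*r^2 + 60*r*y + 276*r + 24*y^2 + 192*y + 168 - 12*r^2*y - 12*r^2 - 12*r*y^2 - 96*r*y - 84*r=r^2*(24 - 12*y) + r*(-12*y^2 - 36*y + 120) + 24*y^2 + 120*y - 336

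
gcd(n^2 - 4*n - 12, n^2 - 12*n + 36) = n - 6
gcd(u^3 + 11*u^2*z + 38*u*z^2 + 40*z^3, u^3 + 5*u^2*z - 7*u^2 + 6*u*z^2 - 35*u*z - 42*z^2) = u + 2*z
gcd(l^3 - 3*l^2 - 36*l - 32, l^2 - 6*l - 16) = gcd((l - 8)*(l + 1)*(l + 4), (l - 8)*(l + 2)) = l - 8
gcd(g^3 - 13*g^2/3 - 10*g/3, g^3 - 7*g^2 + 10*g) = g^2 - 5*g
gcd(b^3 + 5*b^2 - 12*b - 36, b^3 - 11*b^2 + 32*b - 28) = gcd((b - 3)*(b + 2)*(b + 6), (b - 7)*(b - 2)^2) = 1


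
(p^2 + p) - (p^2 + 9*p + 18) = -8*p - 18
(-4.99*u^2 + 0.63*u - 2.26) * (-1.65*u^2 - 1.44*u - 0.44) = 8.2335*u^4 + 6.1461*u^3 + 5.0174*u^2 + 2.9772*u + 0.9944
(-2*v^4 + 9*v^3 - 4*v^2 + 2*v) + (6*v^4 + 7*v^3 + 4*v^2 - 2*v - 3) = 4*v^4 + 16*v^3 - 3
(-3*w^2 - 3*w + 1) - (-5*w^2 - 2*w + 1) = 2*w^2 - w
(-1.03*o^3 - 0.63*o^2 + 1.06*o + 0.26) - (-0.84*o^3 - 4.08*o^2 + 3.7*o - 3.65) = -0.19*o^3 + 3.45*o^2 - 2.64*o + 3.91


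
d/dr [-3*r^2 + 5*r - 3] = 5 - 6*r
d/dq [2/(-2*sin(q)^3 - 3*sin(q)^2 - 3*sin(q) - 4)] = 6*(2*sin(q) - cos(2*q) + 2)*cos(q)/(2*sin(q)^3 + 3*sin(q)^2 + 3*sin(q) + 4)^2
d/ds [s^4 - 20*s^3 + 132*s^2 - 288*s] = 4*s^3 - 60*s^2 + 264*s - 288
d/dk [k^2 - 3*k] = 2*k - 3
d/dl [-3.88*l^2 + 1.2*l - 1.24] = 1.2 - 7.76*l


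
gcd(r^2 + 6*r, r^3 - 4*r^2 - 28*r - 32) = 1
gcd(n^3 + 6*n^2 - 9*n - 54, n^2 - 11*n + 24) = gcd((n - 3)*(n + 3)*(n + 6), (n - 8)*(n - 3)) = n - 3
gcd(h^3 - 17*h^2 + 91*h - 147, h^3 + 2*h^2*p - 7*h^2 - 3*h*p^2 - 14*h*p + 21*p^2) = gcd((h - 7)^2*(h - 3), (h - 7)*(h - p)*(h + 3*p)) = h - 7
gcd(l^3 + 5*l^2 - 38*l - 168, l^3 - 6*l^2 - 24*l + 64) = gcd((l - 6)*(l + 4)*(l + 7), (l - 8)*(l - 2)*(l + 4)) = l + 4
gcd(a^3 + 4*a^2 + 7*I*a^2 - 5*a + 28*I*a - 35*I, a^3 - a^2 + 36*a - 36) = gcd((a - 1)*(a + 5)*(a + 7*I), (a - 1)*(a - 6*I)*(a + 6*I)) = a - 1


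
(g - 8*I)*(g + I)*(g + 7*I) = g^3 + 57*g + 56*I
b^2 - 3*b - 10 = (b - 5)*(b + 2)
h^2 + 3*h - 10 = (h - 2)*(h + 5)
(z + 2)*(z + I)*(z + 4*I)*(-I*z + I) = -I*z^4 + 5*z^3 - I*z^3 + 5*z^2 + 6*I*z^2 - 10*z + 4*I*z - 8*I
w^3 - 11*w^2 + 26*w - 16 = (w - 8)*(w - 2)*(w - 1)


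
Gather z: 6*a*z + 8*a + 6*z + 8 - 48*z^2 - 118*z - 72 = 8*a - 48*z^2 + z*(6*a - 112) - 64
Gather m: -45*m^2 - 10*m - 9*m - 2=-45*m^2 - 19*m - 2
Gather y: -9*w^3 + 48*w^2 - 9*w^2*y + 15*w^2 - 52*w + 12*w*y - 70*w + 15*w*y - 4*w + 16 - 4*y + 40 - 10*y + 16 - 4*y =-9*w^3 + 63*w^2 - 126*w + y*(-9*w^2 + 27*w - 18) + 72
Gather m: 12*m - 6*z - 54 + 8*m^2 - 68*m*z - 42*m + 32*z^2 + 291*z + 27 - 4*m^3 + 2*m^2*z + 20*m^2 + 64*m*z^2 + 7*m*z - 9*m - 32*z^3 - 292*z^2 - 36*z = -4*m^3 + m^2*(2*z + 28) + m*(64*z^2 - 61*z - 39) - 32*z^3 - 260*z^2 + 249*z - 27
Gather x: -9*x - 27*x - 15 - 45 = -36*x - 60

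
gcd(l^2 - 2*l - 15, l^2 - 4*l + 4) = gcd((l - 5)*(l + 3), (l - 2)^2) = 1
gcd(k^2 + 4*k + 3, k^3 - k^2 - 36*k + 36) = 1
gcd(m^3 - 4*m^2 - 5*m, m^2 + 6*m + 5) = m + 1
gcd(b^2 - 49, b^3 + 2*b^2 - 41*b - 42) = b + 7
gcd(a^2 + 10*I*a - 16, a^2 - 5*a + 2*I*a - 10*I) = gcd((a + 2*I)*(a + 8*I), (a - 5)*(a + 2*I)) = a + 2*I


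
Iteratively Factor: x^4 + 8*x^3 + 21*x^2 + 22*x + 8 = (x + 2)*(x^3 + 6*x^2 + 9*x + 4) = (x + 1)*(x + 2)*(x^2 + 5*x + 4) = (x + 1)^2*(x + 2)*(x + 4)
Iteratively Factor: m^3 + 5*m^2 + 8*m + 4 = (m + 1)*(m^2 + 4*m + 4) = (m + 1)*(m + 2)*(m + 2)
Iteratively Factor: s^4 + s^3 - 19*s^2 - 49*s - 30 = (s + 3)*(s^3 - 2*s^2 - 13*s - 10) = (s - 5)*(s + 3)*(s^2 + 3*s + 2) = (s - 5)*(s + 1)*(s + 3)*(s + 2)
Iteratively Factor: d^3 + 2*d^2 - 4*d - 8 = (d + 2)*(d^2 - 4) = (d + 2)^2*(d - 2)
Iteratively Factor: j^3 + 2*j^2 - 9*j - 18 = (j - 3)*(j^2 + 5*j + 6) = (j - 3)*(j + 2)*(j + 3)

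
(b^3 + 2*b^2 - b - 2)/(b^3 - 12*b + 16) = (b^3 + 2*b^2 - b - 2)/(b^3 - 12*b + 16)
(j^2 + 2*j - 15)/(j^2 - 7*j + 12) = (j + 5)/(j - 4)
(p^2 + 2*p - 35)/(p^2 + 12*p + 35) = (p - 5)/(p + 5)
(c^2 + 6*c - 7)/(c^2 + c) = (c^2 + 6*c - 7)/(c*(c + 1))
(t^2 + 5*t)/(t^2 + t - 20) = t/(t - 4)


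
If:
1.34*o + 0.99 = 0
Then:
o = -0.74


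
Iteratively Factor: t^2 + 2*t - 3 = (t - 1)*(t + 3)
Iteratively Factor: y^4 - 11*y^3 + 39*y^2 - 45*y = (y - 3)*(y^3 - 8*y^2 + 15*y) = y*(y - 3)*(y^2 - 8*y + 15) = y*(y - 3)^2*(y - 5)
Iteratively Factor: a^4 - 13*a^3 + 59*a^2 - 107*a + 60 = (a - 1)*(a^3 - 12*a^2 + 47*a - 60) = (a - 4)*(a - 1)*(a^2 - 8*a + 15) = (a - 4)*(a - 3)*(a - 1)*(a - 5)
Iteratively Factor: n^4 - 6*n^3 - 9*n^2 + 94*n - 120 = (n - 3)*(n^3 - 3*n^2 - 18*n + 40) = (n - 3)*(n + 4)*(n^2 - 7*n + 10) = (n - 3)*(n - 2)*(n + 4)*(n - 5)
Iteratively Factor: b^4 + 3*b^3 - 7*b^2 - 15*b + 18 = (b + 3)*(b^3 - 7*b + 6) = (b - 1)*(b + 3)*(b^2 + b - 6) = (b - 2)*(b - 1)*(b + 3)*(b + 3)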